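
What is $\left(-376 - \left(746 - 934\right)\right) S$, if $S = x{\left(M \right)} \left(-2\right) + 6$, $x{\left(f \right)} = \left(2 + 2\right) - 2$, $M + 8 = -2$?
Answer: $-376$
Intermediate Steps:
$M = -10$ ($M = -8 - 2 = -10$)
$x{\left(f \right)} = 2$ ($x{\left(f \right)} = 4 - 2 = 2$)
$S = 2$ ($S = 2 \left(-2\right) + 6 = -4 + 6 = 2$)
$\left(-376 - \left(746 - 934\right)\right) S = \left(-376 - \left(746 - 934\right)\right) 2 = \left(-376 - -188\right) 2 = \left(-376 + 188\right) 2 = \left(-188\right) 2 = -376$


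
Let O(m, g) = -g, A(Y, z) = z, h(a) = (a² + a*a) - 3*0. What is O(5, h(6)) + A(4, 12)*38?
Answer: 384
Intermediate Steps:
h(a) = 2*a² (h(a) = (a² + a²) + 0 = 2*a² + 0 = 2*a²)
O(5, h(6)) + A(4, 12)*38 = -2*6² + 12*38 = -2*36 + 456 = -1*72 + 456 = -72 + 456 = 384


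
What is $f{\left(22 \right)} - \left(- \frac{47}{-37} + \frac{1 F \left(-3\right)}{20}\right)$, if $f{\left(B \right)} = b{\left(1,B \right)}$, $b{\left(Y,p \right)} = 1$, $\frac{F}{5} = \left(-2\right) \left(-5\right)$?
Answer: $\frac{535}{74} \approx 7.2297$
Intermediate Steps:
$F = 50$ ($F = 5 \left(\left(-2\right) \left(-5\right)\right) = 5 \cdot 10 = 50$)
$f{\left(B \right)} = 1$
$f{\left(22 \right)} - \left(- \frac{47}{-37} + \frac{1 F \left(-3\right)}{20}\right) = 1 - \left(- \frac{47}{-37} + \frac{1 \cdot 50 \left(-3\right)}{20}\right) = 1 - \left(\left(-47\right) \left(- \frac{1}{37}\right) + 50 \left(-3\right) \frac{1}{20}\right) = 1 - \left(\frac{47}{37} - \frac{15}{2}\right) = 1 - - \frac{461}{74} = 1 + \frac{461}{74} = \frac{535}{74}$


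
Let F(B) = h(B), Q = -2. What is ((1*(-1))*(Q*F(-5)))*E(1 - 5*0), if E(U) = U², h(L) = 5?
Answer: 10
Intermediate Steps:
F(B) = 5
((1*(-1))*(Q*F(-5)))*E(1 - 5*0) = ((1*(-1))*(-2*5))*(1 - 5*0)² = (-1*(-10))*(1 + 0)² = 10*1² = 10*1 = 10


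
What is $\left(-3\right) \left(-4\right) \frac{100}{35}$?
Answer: $\frac{240}{7} \approx 34.286$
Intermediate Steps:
$\left(-3\right) \left(-4\right) \frac{100}{35} = 12 \cdot 100 \cdot \frac{1}{35} = 12 \cdot \frac{20}{7} = \frac{240}{7}$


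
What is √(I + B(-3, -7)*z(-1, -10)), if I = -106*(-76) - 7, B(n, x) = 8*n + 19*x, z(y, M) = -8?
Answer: √9305 ≈ 96.462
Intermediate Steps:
I = 8049 (I = 8056 - 7 = 8049)
√(I + B(-3, -7)*z(-1, -10)) = √(8049 + (8*(-3) + 19*(-7))*(-8)) = √(8049 + (-24 - 133)*(-8)) = √(8049 - 157*(-8)) = √(8049 + 1256) = √9305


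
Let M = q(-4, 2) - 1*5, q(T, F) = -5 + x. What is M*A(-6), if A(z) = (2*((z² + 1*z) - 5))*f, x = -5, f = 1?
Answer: -750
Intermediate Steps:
A(z) = -10 + 2*z + 2*z² (A(z) = (2*((z² + 1*z) - 5))*1 = (2*((z² + z) - 5))*1 = (2*((z + z²) - 5))*1 = (2*(-5 + z + z²))*1 = (-10 + 2*z + 2*z²)*1 = -10 + 2*z + 2*z²)
q(T, F) = -10 (q(T, F) = -5 - 5 = -10)
M = -15 (M = -10 - 1*5 = -10 - 5 = -15)
M*A(-6) = -15*(-10 + 2*(-6) + 2*(-6)²) = -15*(-10 - 12 + 2*36) = -15*(-10 - 12 + 72) = -15*50 = -750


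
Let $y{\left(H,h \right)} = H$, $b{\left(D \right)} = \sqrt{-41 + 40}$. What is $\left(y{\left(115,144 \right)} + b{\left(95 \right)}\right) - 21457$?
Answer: $-21342 + i \approx -21342.0 + 1.0 i$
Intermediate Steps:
$b{\left(D \right)} = i$ ($b{\left(D \right)} = \sqrt{-1} = i$)
$\left(y{\left(115,144 \right)} + b{\left(95 \right)}\right) - 21457 = \left(115 + i\right) - 21457 = -21342 + i$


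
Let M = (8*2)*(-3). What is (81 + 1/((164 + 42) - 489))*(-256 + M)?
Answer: -6968288/283 ≈ -24623.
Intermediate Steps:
M = -48 (M = 16*(-3) = -48)
(81 + 1/((164 + 42) - 489))*(-256 + M) = (81 + 1/((164 + 42) - 489))*(-256 - 48) = (81 + 1/(206 - 489))*(-304) = (81 + 1/(-283))*(-304) = (81 - 1/283)*(-304) = (22922/283)*(-304) = -6968288/283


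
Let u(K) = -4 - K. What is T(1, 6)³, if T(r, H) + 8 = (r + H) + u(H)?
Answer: -1331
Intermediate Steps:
T(r, H) = -12 + r (T(r, H) = -8 + ((r + H) + (-4 - H)) = -8 + ((H + r) + (-4 - H)) = -8 + (-4 + r) = -12 + r)
T(1, 6)³ = (-12 + 1)³ = (-11)³ = -1331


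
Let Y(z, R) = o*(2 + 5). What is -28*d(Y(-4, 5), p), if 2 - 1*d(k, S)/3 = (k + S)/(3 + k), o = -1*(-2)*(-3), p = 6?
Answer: -1176/13 ≈ -90.462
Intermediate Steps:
o = -6 (o = 2*(-3) = -6)
Y(z, R) = -42 (Y(z, R) = -6*(2 + 5) = -6*7 = -42)
d(k, S) = 6 - 3*(S + k)/(3 + k) (d(k, S) = 6 - 3*(k + S)/(3 + k) = 6 - 3*(S + k)/(3 + k))
-28*d(Y(-4, 5), p) = -84*(6 - 42 - 1*6)/(3 - 42) = -84*(6 - 42 - 6)/(-39) = -84*(-1)*(-42)/39 = -28*42/13 = -1176/13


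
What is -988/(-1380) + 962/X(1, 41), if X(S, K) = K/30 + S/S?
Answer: 9974237/24495 ≈ 407.19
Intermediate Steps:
X(S, K) = 1 + K/30 (X(S, K) = K*(1/30) + 1 = K/30 + 1 = 1 + K/30)
-988/(-1380) + 962/X(1, 41) = -988/(-1380) + 962/(1 + (1/30)*41) = -988*(-1/1380) + 962/(1 + 41/30) = 247/345 + 962/(71/30) = 247/345 + 962*(30/71) = 247/345 + 28860/71 = 9974237/24495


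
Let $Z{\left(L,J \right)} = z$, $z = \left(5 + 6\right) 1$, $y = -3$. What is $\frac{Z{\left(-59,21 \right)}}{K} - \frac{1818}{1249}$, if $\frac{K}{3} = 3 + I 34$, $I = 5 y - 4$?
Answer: $- \frac{3520661}{2409321} \approx -1.4613$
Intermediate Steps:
$I = -19$ ($I = 5 \left(-3\right) - 4 = -15 - 4 = -19$)
$z = 11$ ($z = 11 \cdot 1 = 11$)
$K = -1929$ ($K = 3 \left(3 - 646\right) = 3 \left(-643\right) = -1929$)
$Z{\left(L,J \right)} = 11$
$\frac{Z{\left(-59,21 \right)}}{K} - \frac{1818}{1249} = \frac{11}{-1929} - \frac{1818}{1249} = 11 \left(- \frac{1}{1929}\right) - \frac{1818}{1249} = - \frac{11}{1929} - \frac{1818}{1249} = - \frac{3520661}{2409321}$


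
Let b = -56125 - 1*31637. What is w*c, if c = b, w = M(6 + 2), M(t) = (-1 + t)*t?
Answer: -4914672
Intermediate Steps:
M(t) = t*(-1 + t)
b = -87762 (b = -56125 - 31637 = -87762)
w = 56 (w = (6 + 2)*(-1 + (6 + 2)) = 8*(-1 + 8) = 8*7 = 56)
c = -87762
w*c = 56*(-87762) = -4914672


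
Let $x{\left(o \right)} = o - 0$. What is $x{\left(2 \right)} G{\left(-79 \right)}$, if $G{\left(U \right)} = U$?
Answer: $-158$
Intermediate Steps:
$x{\left(o \right)} = o$ ($x{\left(o \right)} = o + 0 = o$)
$x{\left(2 \right)} G{\left(-79 \right)} = 2 \left(-79\right) = -158$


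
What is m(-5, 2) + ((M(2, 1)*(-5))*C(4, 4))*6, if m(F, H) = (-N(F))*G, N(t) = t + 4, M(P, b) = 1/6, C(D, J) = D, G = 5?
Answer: -15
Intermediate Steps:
M(P, b) = ⅙
N(t) = 4 + t
m(F, H) = -20 - 5*F (m(F, H) = -(4 + F)*5 = (-4 - F)*5 = -20 - 5*F)
m(-5, 2) + ((M(2, 1)*(-5))*C(4, 4))*6 = (-20 - 5*(-5)) + (((⅙)*(-5))*4)*6 = (-20 + 25) - ⅚*4*6 = 5 - 10/3*6 = 5 - 20 = -15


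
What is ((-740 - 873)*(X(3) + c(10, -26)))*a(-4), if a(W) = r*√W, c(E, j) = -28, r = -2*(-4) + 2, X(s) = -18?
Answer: 1483960*I ≈ 1.484e+6*I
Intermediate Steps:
r = 10 (r = 8 + 2 = 10)
a(W) = 10*√W
((-740 - 873)*(X(3) + c(10, -26)))*a(-4) = ((-740 - 873)*(-18 - 28))*(10*√(-4)) = (-1613*(-46))*(10*(2*I)) = 74198*(20*I) = 1483960*I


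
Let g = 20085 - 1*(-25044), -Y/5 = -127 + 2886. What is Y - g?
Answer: -58924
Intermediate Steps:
Y = -13795 (Y = -5*(-127 + 2886) = -5*2759 = -13795)
g = 45129 (g = 20085 + 25044 = 45129)
Y - g = -13795 - 1*45129 = -13795 - 45129 = -58924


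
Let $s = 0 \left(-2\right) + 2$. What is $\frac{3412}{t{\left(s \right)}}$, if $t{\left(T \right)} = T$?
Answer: $1706$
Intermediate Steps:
$s = 2$ ($s = 0 + 2 = 2$)
$\frac{3412}{t{\left(s \right)}} = \frac{3412}{2} = 3412 \cdot \frac{1}{2} = 1706$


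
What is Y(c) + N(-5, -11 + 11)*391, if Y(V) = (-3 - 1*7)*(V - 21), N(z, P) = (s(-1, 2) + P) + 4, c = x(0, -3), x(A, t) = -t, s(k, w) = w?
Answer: 2526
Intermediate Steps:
c = 3 (c = -1*(-3) = 3)
N(z, P) = 6 + P (N(z, P) = (2 + P) + 4 = 6 + P)
Y(V) = 210 - 10*V (Y(V) = (-3 - 7)*(-21 + V) = -10*(-21 + V) = 210 - 10*V)
Y(c) + N(-5, -11 + 11)*391 = (210 - 10*3) + (6 + (-11 + 11))*391 = (210 - 30) + (6 + 0)*391 = 180 + 6*391 = 180 + 2346 = 2526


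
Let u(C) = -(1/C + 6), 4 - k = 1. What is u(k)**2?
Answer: 361/9 ≈ 40.111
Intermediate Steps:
k = 3 (k = 4 - 1*1 = 4 - 1 = 3)
u(C) = -6 - 1/C (u(C) = -(6 + 1/C) = -6 - 1/C)
u(k)**2 = (-6 - 1/3)**2 = (-19/3)**2 = 361/9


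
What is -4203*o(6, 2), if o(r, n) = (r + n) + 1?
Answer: -37827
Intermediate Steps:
o(r, n) = 1 + n + r (o(r, n) = (n + r) + 1 = 1 + n + r)
-4203*o(6, 2) = -4203*(1 + 2 + 6) = -4203*9 = -37827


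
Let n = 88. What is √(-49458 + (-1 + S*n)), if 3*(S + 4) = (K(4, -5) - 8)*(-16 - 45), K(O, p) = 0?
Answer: I*√319467/3 ≈ 188.4*I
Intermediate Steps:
S = 476/3 (S = -4 + ((0 - 8)*(-16 - 45))/3 = -4 + (-8*(-61))/3 = -4 + (⅓)*488 = -4 + 488/3 = 476/3 ≈ 158.67)
√(-49458 + (-1 + S*n)) = √(-49458 + (-1 + (476/3)*88)) = √(-49458 + (-1 + 41888/3)) = √(-49458 + 41885/3) = √(-106489/3) = I*√319467/3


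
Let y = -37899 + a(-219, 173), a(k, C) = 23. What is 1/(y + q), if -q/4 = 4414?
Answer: -1/55532 ≈ -1.8008e-5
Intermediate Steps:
q = -17656 (q = -4*4414 = -17656)
y = -37876 (y = -37899 + 23 = -37876)
1/(y + q) = 1/(-37876 - 17656) = 1/(-55532) = -1/55532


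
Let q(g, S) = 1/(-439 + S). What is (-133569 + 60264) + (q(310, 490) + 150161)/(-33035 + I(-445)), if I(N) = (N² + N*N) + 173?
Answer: -339447663782/4630647 ≈ -73305.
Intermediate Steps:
I(N) = 173 + 2*N² (I(N) = (N² + N²) + 173 = 2*N² + 173 = 173 + 2*N²)
(-133569 + 60264) + (q(310, 490) + 150161)/(-33035 + I(-445)) = (-133569 + 60264) + (1/(-439 + 490) + 150161)/(-33035 + (173 + 2*(-445)²)) = -73305 + (1/51 + 150161)/(-33035 + (173 + 2*198025)) = -73305 + (1/51 + 150161)/(-33035 + (173 + 396050)) = -73305 + 7658212/(51*(-33035 + 396223)) = -73305 + (7658212/51)/363188 = -73305 + (7658212/51)*(1/363188) = -73305 + 1914553/4630647 = -339447663782/4630647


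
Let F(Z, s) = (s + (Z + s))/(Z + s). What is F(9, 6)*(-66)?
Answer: -462/5 ≈ -92.400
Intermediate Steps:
F(Z, s) = (Z + 2*s)/(Z + s)
F(9, 6)*(-66) = ((9 + 2*6)/(9 + 6))*(-66) = ((9 + 12)/15)*(-66) = ((1/15)*21)*(-66) = (7/5)*(-66) = -462/5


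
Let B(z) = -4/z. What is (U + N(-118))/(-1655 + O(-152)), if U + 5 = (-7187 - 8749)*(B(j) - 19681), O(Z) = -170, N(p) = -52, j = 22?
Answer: -3450031821/20075 ≈ -1.7186e+5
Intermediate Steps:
U = 3450032393/11 (U = -5 + (-7187 - 8749)*(-4/22 - 19681) = -5 - 15936*(-4*1/22 - 19681) = -5 - 15936*(-2/11 - 19681) = -5 - 15936*(-216493/11) = -5 + 3450032448/11 = 3450032393/11 ≈ 3.1364e+8)
(U + N(-118))/(-1655 + O(-152)) = (3450032393/11 - 52)/(-1655 - 170) = (3450031821/11)/(-1825) = (3450031821/11)*(-1/1825) = -3450031821/20075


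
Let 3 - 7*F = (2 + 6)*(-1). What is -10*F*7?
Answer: -110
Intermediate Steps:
F = 11/7 (F = 3/7 - (2 + 6)*(-1)/7 = 3/7 - 8*(-1)/7 = 3/7 - ⅐*(-8) = 3/7 + 8/7 = 11/7 ≈ 1.5714)
-10*F*7 = -10*11/7*7 = -110/7*7 = -110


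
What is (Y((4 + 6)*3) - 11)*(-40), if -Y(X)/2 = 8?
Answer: 1080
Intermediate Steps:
Y(X) = -16 (Y(X) = -2*8 = -16)
(Y((4 + 6)*3) - 11)*(-40) = (-16 - 11)*(-40) = -27*(-40) = 1080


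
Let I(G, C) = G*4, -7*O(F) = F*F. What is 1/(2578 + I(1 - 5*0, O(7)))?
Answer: 1/2582 ≈ 0.00038730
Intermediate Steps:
O(F) = -F²/7 (O(F) = -F*F/7 = -F²/7)
I(G, C) = 4*G
1/(2578 + I(1 - 5*0, O(7))) = 1/(2578 + 4*(1 - 5*0)) = 1/(2578 + 4*(1 + 0)) = 1/(2578 + 4*1) = 1/(2578 + 4) = 1/2582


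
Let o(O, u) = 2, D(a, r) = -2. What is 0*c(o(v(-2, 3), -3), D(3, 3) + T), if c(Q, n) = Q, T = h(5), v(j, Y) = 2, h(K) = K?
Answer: 0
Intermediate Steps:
T = 5
0*c(o(v(-2, 3), -3), D(3, 3) + T) = 0*2 = 0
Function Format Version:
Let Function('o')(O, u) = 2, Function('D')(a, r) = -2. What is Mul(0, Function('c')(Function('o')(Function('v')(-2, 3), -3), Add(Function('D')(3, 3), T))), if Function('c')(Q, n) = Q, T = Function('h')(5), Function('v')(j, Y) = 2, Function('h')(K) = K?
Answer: 0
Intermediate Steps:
T = 5
Mul(0, Function('c')(Function('o')(Function('v')(-2, 3), -3), Add(Function('D')(3, 3), T))) = Mul(0, 2) = 0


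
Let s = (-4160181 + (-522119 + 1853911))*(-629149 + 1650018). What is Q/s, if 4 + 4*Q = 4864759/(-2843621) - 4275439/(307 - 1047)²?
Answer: 21050337591419/17984745611869507924974400 ≈ 1.1705e-12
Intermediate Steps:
s = -2887414650041 (s = (-4160181 + 1331792)*1020869 = -2828389*1020869 = -2887414650041)
Q = -21050337591419/6228667438400 (Q = -1 + (4864759/(-2843621) - 4275439/(307 - 1047)²)/4 = -1 + (4864759*(-1/2843621) - 4275439/((-740)²))/4 = -1 + (-4864759/2843621 - 4275439/547600)/4 = -1 + (¼)*(-14821670153019/1557166859600) = -1 - 14821670153019/6228667438400 = -21050337591419/6228667438400 ≈ -3.3796)
Q/s = -21050337591419/6228667438400/(-2887414650041) = -21050337591419/6228667438400*(-1/2887414650041) = 21050337591419/17984745611869507924974400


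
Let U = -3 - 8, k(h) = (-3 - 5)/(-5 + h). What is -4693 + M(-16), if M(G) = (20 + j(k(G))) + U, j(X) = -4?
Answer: -4688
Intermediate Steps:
k(h) = -8/(-5 + h)
U = -11
M(G) = 5 (M(G) = (20 - 4) - 11 = 16 - 11 = 5)
-4693 + M(-16) = -4693 + 5 = -4688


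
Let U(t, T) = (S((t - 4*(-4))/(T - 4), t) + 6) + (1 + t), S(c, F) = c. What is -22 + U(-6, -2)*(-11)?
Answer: -44/3 ≈ -14.667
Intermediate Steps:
U(t, T) = 7 + t + (16 + t)/(-4 + T) (U(t, T) = ((t - 4*(-4))/(T - 4) + 6) + (1 + t) = ((t + 16)/(-4 + T) + 6) + (1 + t) = ((16 + t)/(-4 + T) + 6) + (1 + t) = (6 + (16 + t)/(-4 + T)) + (1 + t) = 7 + t + (16 + t)/(-4 + T))
-22 + U(-6, -2)*(-11) = -22 + ((16 - 6 + (-4 - 2)*(7 - 6))/(-4 - 2))*(-11) = -22 + ((16 - 6 - 6*1)/(-6))*(-11) = -22 - (16 - 6 - 6)/6*(-11) = -22 - ⅙*4*(-11) = -22 - ⅔*(-11) = -22 + 22/3 = -44/3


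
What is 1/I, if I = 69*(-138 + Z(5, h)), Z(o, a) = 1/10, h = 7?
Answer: -10/95151 ≈ -0.00010510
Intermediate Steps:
Z(o, a) = ⅒ (Z(o, a) = 1*(⅒) = ⅒)
I = -95151/10 (I = 69*(-138 + ⅒) = 69*(-1379/10) = -95151/10 ≈ -9515.1)
1/I = 1/(-95151/10) = -10/95151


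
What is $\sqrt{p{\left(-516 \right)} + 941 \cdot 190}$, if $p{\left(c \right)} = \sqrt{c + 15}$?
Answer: $\sqrt{178790 + i \sqrt{501}} \approx 422.84 + 0.026 i$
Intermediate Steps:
$p{\left(c \right)} = \sqrt{15 + c}$
$\sqrt{p{\left(-516 \right)} + 941 \cdot 190} = \sqrt{\sqrt{15 - 516} + 941 \cdot 190} = \sqrt{\sqrt{-501} + 178790} = \sqrt{i \sqrt{501} + 178790} = \sqrt{178790 + i \sqrt{501}}$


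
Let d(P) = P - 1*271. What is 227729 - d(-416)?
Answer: 228416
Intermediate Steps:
d(P) = -271 + P (d(P) = P - 271 = -271 + P)
227729 - d(-416) = 227729 - (-271 - 416) = 227729 - 1*(-687) = 227729 + 687 = 228416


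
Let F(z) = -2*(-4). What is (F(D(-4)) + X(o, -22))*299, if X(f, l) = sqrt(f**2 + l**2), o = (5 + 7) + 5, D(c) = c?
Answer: 2392 + 299*sqrt(773) ≈ 10705.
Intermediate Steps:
F(z) = 8
o = 17 (o = 12 + 5 = 17)
(F(D(-4)) + X(o, -22))*299 = (8 + sqrt(17**2 + (-22)**2))*299 = (8 + sqrt(289 + 484))*299 = (8 + sqrt(773))*299 = 2392 + 299*sqrt(773)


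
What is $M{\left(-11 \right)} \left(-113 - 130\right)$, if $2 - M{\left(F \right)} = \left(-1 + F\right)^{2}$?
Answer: $34506$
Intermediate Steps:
$M{\left(F \right)} = 2 - \left(-1 + F\right)^{2}$
$M{\left(-11 \right)} \left(-113 - 130\right) = \left(2 - \left(-1 - 11\right)^{2}\right) \left(-113 - 130\right) = \left(2 - \left(-12\right)^{2}\right) \left(-243\right) = \left(2 - 144\right) \left(-243\right) = \left(-142\right) \left(-243\right) = 34506$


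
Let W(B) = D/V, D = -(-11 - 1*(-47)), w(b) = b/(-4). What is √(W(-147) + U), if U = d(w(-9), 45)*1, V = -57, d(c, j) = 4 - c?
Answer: √3439/38 ≈ 1.5432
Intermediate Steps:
w(b) = -b/4 (w(b) = b*(-¼) = -b/4)
U = 7/4 (U = (4 - (-1)*(-9)/4)*1 = (4 - 1*9/4)*1 = (4 - 9/4)*1 = (7/4)*1 = 7/4 ≈ 1.7500)
D = -36 (D = -(-11 + 47) = -1*36 = -36)
W(B) = 12/19 (W(B) = -36/(-57) = -36*(-1/57) = 12/19)
√(W(-147) + U) = √(12/19 + 7/4) = √(181/76) = √3439/38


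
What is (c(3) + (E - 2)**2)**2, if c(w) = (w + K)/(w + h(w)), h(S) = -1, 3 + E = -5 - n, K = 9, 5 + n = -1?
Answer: 484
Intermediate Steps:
n = -6 (n = -5 - 1 = -6)
E = -2 (E = -3 + (-5 - 1*(-6)) = -3 + (-5 + 6) = -3 + 1 = -2)
c(w) = (9 + w)/(-1 + w) (c(w) = (w + 9)/(w - 1) = (9 + w)/(-1 + w))
(c(3) + (E - 2)**2)**2 = ((9 + 3)/(-1 + 3) + (-2 - 2)**2)**2 = (12/2 + (-4)**2)**2 = ((1/2)*12 + 16)**2 = (6 + 16)**2 = 22**2 = 484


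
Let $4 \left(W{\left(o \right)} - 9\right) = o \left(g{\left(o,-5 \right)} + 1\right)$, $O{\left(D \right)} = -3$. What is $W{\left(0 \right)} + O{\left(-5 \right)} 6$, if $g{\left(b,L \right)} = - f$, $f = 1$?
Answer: $-9$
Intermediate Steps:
$g{\left(b,L \right)} = -1$ ($g{\left(b,L \right)} = \left(-1\right) 1 = -1$)
$W{\left(o \right)} = 9$ ($W{\left(o \right)} = 9 + \frac{o \left(-1 + 1\right)}{4} = 9 + \frac{o 0}{4} = 9 + \frac{1}{4} \cdot 0 = 9 + 0 = 9$)
$W{\left(0 \right)} + O{\left(-5 \right)} 6 = 9 - 18 = -9$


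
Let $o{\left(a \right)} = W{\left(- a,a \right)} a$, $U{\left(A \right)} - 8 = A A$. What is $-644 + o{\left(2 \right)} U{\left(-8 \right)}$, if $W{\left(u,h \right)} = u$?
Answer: $-932$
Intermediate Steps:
$U{\left(A \right)} = 8 + A^{2}$ ($U{\left(A \right)} = 8 + A A = 8 + A^{2}$)
$o{\left(a \right)} = - a^{2}$ ($o{\left(a \right)} = - a a = - a^{2}$)
$-644 + o{\left(2 \right)} U{\left(-8 \right)} = -644 + - 2^{2} \left(8 + \left(-8\right)^{2}\right) = -644 + \left(-1\right) 4 \left(8 + 64\right) = -644 - 288 = -932$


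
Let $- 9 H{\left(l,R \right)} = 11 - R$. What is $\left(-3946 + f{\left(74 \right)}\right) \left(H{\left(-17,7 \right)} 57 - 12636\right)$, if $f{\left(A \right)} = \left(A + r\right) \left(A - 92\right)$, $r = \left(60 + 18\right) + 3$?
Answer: $\frac{255860224}{3} \approx 8.5287 \cdot 10^{7}$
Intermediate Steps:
$r = 81$ ($r = 78 + 3 = 81$)
$f{\left(A \right)} = \left(-92 + A\right) \left(81 + A\right)$ ($f{\left(A \right)} = \left(A + 81\right) \left(A - 92\right) = \left(81 + A\right) \left(-92 + A\right) = \left(-92 + A\right) \left(81 + A\right)$)
$H{\left(l,R \right)} = - \frac{11}{9} + \frac{R}{9}$ ($H{\left(l,R \right)} = - \frac{11 - R}{9} = - \frac{11}{9} + \frac{R}{9}$)
$\left(-3946 + f{\left(74 \right)}\right) \left(H{\left(-17,7 \right)} 57 - 12636\right) = \left(-3946 - \left(8266 - 5476\right)\right) \left(\left(- \frac{11}{9} + \frac{1}{9} \cdot 7\right) 57 - 12636\right) = \left(-3946 - 2790\right) \left(\left(- \frac{11}{9} + \frac{7}{9}\right) 57 - 12636\right) = \left(-3946 - 2790\right) \left(\left(- \frac{4}{9}\right) 57 - 12636\right) = - 6736 \left(- \frac{76}{3} - 12636\right) = \left(-6736\right) \left(- \frac{37984}{3}\right) = \frac{255860224}{3}$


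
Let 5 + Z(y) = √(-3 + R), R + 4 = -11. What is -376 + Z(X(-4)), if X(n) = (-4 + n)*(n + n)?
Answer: -381 + 3*I*√2 ≈ -381.0 + 4.2426*I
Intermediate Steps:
R = -15 (R = -4 - 11 = -15)
X(n) = 2*n*(-4 + n) (X(n) = (-4 + n)*(2*n) = 2*n*(-4 + n))
Z(y) = -5 + 3*I*√2 (Z(y) = -5 + √(-3 - 15) = -5 + √(-18) = -5 + 3*I*√2)
-376 + Z(X(-4)) = -376 + (-5 + 3*I*√2) = -381 + 3*I*√2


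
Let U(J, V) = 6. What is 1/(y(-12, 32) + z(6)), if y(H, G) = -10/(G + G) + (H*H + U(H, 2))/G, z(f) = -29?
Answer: -32/783 ≈ -0.040868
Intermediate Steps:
y(H, G) = -5/G + (6 + H²)/G (y(H, G) = -10/(G + G) + (H*H + 6)/G = -10*1/(2*G) + (H² + 6)/G = -5/G + (6 + H²)/G)
1/(y(-12, 32) + z(6)) = 1/((1 + (-12)²)/32 - 29) = 1/((1 + 144)/32 - 29) = 1/((1/32)*145 - 29) = 1/(145/32 - 29) = 1/(-783/32) = -32/783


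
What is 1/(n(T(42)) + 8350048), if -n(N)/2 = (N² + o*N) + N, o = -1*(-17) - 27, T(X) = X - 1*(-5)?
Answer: 1/8346476 ≈ 1.1981e-7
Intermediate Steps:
T(X) = 5 + X (T(X) = X + 5 = 5 + X)
o = -10 (o = 17 - 27 = -10)
n(N) = -2*N² + 18*N (n(N) = -2*((N² - 10*N) + N) = -2*(N² - 9*N) = -2*N² + 18*N)
1/(n(T(42)) + 8350048) = 1/(2*(5 + 42)*(9 - (5 + 42)) + 8350048) = 1/(2*47*(9 - 1*47) + 8350048) = 1/(2*47*(9 - 47) + 8350048) = 1/(2*47*(-38) + 8350048) = 1/(-3572 + 8350048) = 1/8346476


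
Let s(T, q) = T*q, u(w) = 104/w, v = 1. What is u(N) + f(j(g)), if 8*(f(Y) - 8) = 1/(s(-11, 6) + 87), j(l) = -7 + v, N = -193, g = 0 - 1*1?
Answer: 242113/32424 ≈ 7.4671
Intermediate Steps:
g = -1 (g = 0 - 1 = -1)
j(l) = -6 (j(l) = -7 + 1 = -6)
f(Y) = 1345/168 (f(Y) = 8 + 1/(8*(-11*6 + 87)) = 8 + 1/(8*(-66 + 87)) = 8 + (⅛)/21 = 8 + (⅛)*(1/21) = 8 + 1/168 = 1345/168)
u(N) + f(j(g)) = 104/(-193) + 1345/168 = 104*(-1/193) + 1345/168 = -104/193 + 1345/168 = 242113/32424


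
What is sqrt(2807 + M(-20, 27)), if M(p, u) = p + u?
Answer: sqrt(2814) ≈ 53.047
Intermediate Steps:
sqrt(2807 + M(-20, 27)) = sqrt(2807 + (-20 + 27)) = sqrt(2807 + 7) = sqrt(2814)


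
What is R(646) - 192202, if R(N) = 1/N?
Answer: -124162491/646 ≈ -1.9220e+5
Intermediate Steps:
R(646) - 192202 = 1/646 - 192202 = -124162491/646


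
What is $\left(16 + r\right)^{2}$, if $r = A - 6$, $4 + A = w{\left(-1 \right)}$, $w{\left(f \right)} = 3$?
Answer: $81$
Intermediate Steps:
$A = -1$ ($A = -4 + 3 = -1$)
$r = -7$ ($r = -1 - 6 = -7$)
$\left(16 + r\right)^{2} = \left(16 - 7\right)^{2} = 9^{2} = 81$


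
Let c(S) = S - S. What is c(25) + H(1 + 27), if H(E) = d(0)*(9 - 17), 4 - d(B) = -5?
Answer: -72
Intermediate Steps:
c(S) = 0
d(B) = 9 (d(B) = 4 - 1*(-5) = 4 + 5 = 9)
H(E) = -72 (H(E) = 9*(9 - 17) = 9*(-8) = -72)
c(25) + H(1 + 27) = 0 - 72 = -72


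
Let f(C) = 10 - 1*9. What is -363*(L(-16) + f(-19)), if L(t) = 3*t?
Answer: 17061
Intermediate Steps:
f(C) = 1 (f(C) = 10 - 9 = 1)
-363*(L(-16) + f(-19)) = -363*(3*(-16) + 1) = -363*(-48 + 1) = -363*(-47) = 17061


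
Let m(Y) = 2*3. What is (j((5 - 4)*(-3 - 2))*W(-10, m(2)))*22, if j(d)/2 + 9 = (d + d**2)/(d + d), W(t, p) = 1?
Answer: -484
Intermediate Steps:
m(Y) = 6
j(d) = -18 + (d + d**2)/d (j(d) = -18 + 2*((d + d**2)/(d + d)) = -18 + 2*((d + d**2)/((2*d))) = -18 + 2*((d + d**2)*(1/(2*d))) = -18 + 2*((d + d**2)/(2*d)) = -18 + (d + d**2)/d)
(j((5 - 4)*(-3 - 2))*W(-10, m(2)))*22 = ((-17 + (5 - 4)*(-3 - 2))*1)*22 = ((-17 + 1*(-5))*1)*22 = ((-17 - 5)*1)*22 = -22*1*22 = -22*22 = -484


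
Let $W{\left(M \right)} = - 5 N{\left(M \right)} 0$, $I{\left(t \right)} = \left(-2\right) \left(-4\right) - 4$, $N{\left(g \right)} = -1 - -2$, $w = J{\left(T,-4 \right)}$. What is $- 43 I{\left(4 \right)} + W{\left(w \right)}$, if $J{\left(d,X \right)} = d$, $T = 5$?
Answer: $-172$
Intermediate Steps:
$w = 5$
$N{\left(g \right)} = 1$ ($N{\left(g \right)} = -1 + 2 = 1$)
$I{\left(t \right)} = 4$ ($I{\left(t \right)} = 8 - 4 = 4$)
$W{\left(M \right)} = 0$ ($W{\left(M \right)} = \left(-5\right) 1 \cdot 0 = \left(-5\right) 0 = 0$)
$- 43 I{\left(4 \right)} + W{\left(w \right)} = \left(-43\right) 4 + 0 = -172 + 0 = -172$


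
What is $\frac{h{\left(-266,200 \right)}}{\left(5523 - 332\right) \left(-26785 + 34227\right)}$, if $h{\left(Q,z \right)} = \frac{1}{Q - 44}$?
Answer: $- \frac{1}{11975740820} \approx -8.3502 \cdot 10^{-11}$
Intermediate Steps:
$h{\left(Q,z \right)} = \frac{1}{-44 + Q}$
$\frac{h{\left(-266,200 \right)}}{\left(5523 - 332\right) \left(-26785 + 34227\right)} = \frac{1}{\left(-44 - 266\right) \left(5523 - 332\right) \left(-26785 + 34227\right)} = \frac{1}{\left(-310\right) 5191 \cdot 7442} = - \frac{1}{310 \cdot 38631422} = \left(- \frac{1}{310}\right) \frac{1}{38631422} = - \frac{1}{11975740820}$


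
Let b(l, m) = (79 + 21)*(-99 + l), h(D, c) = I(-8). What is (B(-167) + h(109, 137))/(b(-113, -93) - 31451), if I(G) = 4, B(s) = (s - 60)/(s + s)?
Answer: -1563/17585434 ≈ -8.8880e-5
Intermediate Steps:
B(s) = (-60 + s)/(2*s) (B(s) = (-60 + s)/((2*s)) = (-60 + s)*(1/(2*s)) = (-60 + s)/(2*s))
h(D, c) = 4
b(l, m) = -9900 + 100*l (b(l, m) = 100*(-99 + l) = -9900 + 100*l)
(B(-167) + h(109, 137))/(b(-113, -93) - 31451) = ((½)*(-60 - 167)/(-167) + 4)/((-9900 + 100*(-113)) - 31451) = ((½)*(-1/167)*(-227) + 4)/((-9900 - 11300) - 31451) = (227/334 + 4)/(-21200 - 31451) = (1563/334)/(-52651) = (1563/334)*(-1/52651) = -1563/17585434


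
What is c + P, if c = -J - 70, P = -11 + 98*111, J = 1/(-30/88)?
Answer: 161999/15 ≈ 10800.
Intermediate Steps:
J = -44/15 (J = 1/(-30*1/88) = 1/(-15/44) = -44/15 ≈ -2.9333)
P = 10867 (P = -11 + 10878 = 10867)
c = -1006/15 (c = -1*(-44/15) - 70 = 44/15 - 70 = -1006/15 ≈ -67.067)
c + P = -1006/15 + 10867 = 161999/15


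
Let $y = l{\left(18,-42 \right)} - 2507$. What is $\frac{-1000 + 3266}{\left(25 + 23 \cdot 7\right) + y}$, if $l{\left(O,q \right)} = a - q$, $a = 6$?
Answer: $- \frac{2266}{2273} \approx -0.99692$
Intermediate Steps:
$l{\left(O,q \right)} = 6 - q$
$y = -2459$ ($y = \left(6 - -42\right) - 2507 = \left(6 + 42\right) - 2507 = 48 - 2507 = -2459$)
$\frac{-1000 + 3266}{\left(25 + 23 \cdot 7\right) + y} = \frac{-1000 + 3266}{\left(25 + 23 \cdot 7\right) - 2459} = \frac{2266}{\left(25 + 161\right) - 2459} = \frac{2266}{186 - 2459} = \frac{2266}{-2273} = 2266 \left(- \frac{1}{2273}\right) = - \frac{2266}{2273}$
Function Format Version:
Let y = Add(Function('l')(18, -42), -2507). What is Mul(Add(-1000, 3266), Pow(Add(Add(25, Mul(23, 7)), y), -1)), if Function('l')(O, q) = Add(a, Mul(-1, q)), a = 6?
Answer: Rational(-2266, 2273) ≈ -0.99692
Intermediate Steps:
Function('l')(O, q) = Add(6, Mul(-1, q))
y = -2459 (y = Add(Add(6, Mul(-1, -42)), -2507) = Add(Add(6, 42), -2507) = Add(48, -2507) = -2459)
Mul(Add(-1000, 3266), Pow(Add(Add(25, Mul(23, 7)), y), -1)) = Mul(Add(-1000, 3266), Pow(Add(Add(25, Mul(23, 7)), -2459), -1)) = Mul(2266, Pow(Add(Add(25, 161), -2459), -1)) = Mul(2266, Pow(Add(186, -2459), -1)) = Mul(2266, Pow(-2273, -1)) = Mul(2266, Rational(-1, 2273)) = Rational(-2266, 2273)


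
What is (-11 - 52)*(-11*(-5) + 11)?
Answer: -4158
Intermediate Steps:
(-11 - 52)*(-11*(-5) + 11) = -63*(55 + 11) = -63*66 = -4158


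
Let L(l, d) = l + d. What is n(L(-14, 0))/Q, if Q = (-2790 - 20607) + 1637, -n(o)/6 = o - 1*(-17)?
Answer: 9/10880 ≈ 0.00082721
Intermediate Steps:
L(l, d) = d + l
n(o) = -102 - 6*o (n(o) = -6*(o - 1*(-17)) = -6*(o + 17) = -6*(17 + o) = -102 - 6*o)
Q = -21760 (Q = -23397 + 1637 = -21760)
n(L(-14, 0))/Q = (-102 - 6*(0 - 14))/(-21760) = (-102 - 6*(-14))*(-1/21760) = (-102 + 84)*(-1/21760) = -18*(-1/21760) = 9/10880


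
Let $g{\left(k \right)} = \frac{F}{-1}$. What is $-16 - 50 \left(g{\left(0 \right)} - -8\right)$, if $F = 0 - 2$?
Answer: $-516$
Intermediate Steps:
$F = -2$
$g{\left(k \right)} = 2$ ($g{\left(k \right)} = - \frac{2}{-1} = \left(-2\right) \left(-1\right) = 2$)
$-16 - 50 \left(g{\left(0 \right)} - -8\right) = -16 - 50 \left(2 - -8\right) = -16 - 50 \left(2 + 8\right) = -16 - 500 = -516$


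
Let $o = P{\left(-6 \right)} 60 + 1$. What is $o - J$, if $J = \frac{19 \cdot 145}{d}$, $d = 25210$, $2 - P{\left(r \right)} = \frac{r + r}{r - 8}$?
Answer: $\frac{2451597}{35294} \approx 69.462$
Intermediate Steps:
$P{\left(r \right)} = 2 - \frac{2 r}{-8 + r}$ ($P{\left(r \right)} = 2 - \frac{r + r}{r - 8} = 2 - \frac{2 r}{-8 + r}$)
$o = \frac{487}{7}$ ($o = - \frac{16}{-8 - 6} \cdot 60 + 1 = - \frac{16}{-14} \cdot 60 + 1 = \left(-16\right) \left(- \frac{1}{14}\right) 60 + 1 = \frac{8}{7} \cdot 60 + 1 = \frac{480}{7} + 1 = \frac{487}{7} \approx 69.571$)
$J = \frac{551}{5042}$ ($J = \frac{19 \cdot 145}{25210} = 2755 \cdot \frac{1}{25210} = \frac{551}{5042} \approx 0.10928$)
$o - J = \frac{487}{7} - \frac{551}{5042} = \frac{2451597}{35294}$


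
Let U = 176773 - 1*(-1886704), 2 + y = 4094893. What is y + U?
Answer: 6158368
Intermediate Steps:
y = 4094891 (y = -2 + 4094893 = 4094891)
U = 2063477 (U = 176773 + 1886704 = 2063477)
y + U = 4094891 + 2063477 = 6158368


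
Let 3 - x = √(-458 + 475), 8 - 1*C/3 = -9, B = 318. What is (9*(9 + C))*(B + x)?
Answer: 173340 - 540*√17 ≈ 1.7111e+5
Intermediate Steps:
C = 51 (C = 24 - 3*(-9) = 24 + 27 = 51)
x = 3 - √17 (x = 3 - √(-458 + 475) = 3 - √17 ≈ -1.1231)
(9*(9 + C))*(B + x) = (9*(9 + 51))*(318 + (3 - √17)) = (9*60)*(321 - √17) = 540*(321 - √17) = 173340 - 540*√17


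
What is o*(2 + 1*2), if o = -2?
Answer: -8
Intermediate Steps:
o*(2 + 1*2) = -2*(2 + 1*2) = -2*(2 + 2) = -2*4 = -8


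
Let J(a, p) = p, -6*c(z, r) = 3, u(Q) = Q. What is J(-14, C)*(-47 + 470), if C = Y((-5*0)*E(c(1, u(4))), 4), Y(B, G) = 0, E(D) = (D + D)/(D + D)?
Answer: 0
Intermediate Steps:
c(z, r) = -½ (c(z, r) = -⅙*3 = -½)
E(D) = 1 (E(D) = (2*D)/((2*D)) = (2*D)*(1/(2*D)) = 1)
C = 0
J(-14, C)*(-47 + 470) = 0*(-47 + 470) = 0*423 = 0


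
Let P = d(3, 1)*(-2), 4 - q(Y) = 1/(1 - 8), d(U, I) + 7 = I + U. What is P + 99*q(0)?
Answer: 2913/7 ≈ 416.14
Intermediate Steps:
d(U, I) = -7 + I + U (d(U, I) = -7 + (I + U) = -7 + I + U)
q(Y) = 29/7 (q(Y) = 4 - 1/(1 - 8) = 4 - 1/(-7) = 4 - 1*(-1/7) = 4 + 1/7 = 29/7)
P = 6 (P = (-7 + 1 + 3)*(-2) = -3*(-2) = 6)
P + 99*q(0) = 6 + 99*(29/7) = 6 + 2871/7 = 2913/7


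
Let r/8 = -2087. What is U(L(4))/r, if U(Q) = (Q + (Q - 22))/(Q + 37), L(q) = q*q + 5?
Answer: -5/242092 ≈ -2.0653e-5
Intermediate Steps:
r = -16696 (r = 8*(-2087) = -16696)
L(q) = 5 + q**2 (L(q) = q**2 + 5 = 5 + q**2)
U(Q) = (-22 + 2*Q)/(37 + Q) (U(Q) = (Q + (-22 + Q))/(37 + Q) = (-22 + 2*Q)/(37 + Q))
U(L(4))/r = (2*(-11 + (5 + 4**2))/(37 + (5 + 4**2)))/(-16696) = (2*(-11 + (5 + 16))/(37 + (5 + 16)))*(-1/16696) = (2*(-11 + 21)/(37 + 21))*(-1/16696) = (2*10/58)*(-1/16696) = (2*(1/58)*10)*(-1/16696) = (10/29)*(-1/16696) = -5/242092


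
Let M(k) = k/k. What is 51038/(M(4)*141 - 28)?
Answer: 51038/113 ≈ 451.66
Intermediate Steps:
M(k) = 1
51038/(M(4)*141 - 28) = 51038/(1*141 - 28) = 51038/(141 - 28) = 51038/113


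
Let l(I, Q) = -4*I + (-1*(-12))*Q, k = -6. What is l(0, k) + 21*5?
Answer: 33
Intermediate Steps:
l(I, Q) = -4*I + 12*Q
l(0, k) + 21*5 = (-4*0 + 12*(-6)) + 21*5 = (0 - 72) + 105 = -72 + 105 = 33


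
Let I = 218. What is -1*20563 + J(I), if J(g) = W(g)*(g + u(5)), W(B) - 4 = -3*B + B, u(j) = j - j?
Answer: -114739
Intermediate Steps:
u(j) = 0
W(B) = 4 - 2*B (W(B) = 4 + (-3*B + B) = 4 - 2*B)
J(g) = g*(4 - 2*g) (J(g) = (4 - 2*g)*(g + 0) = (4 - 2*g)*g = g*(4 - 2*g))
-1*20563 + J(I) = -1*20563 + 2*218*(2 - 1*218) = -20563 + 2*218*(2 - 218) = -20563 + 2*218*(-216) = -20563 - 94176 = -114739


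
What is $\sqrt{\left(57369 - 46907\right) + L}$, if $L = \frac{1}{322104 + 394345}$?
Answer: $\frac{\sqrt{5370135913082111}}{716449} \approx 102.28$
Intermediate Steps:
$L = \frac{1}{716449} \approx 1.3958 \cdot 10^{-6}$
$\sqrt{\left(57369 - 46907\right) + L} = \sqrt{\left(57369 - 46907\right) + \frac{1}{716449}} = \sqrt{10462 + \frac{1}{716449}} = \sqrt{\frac{7495489439}{716449}} = \frac{\sqrt{5370135913082111}}{716449}$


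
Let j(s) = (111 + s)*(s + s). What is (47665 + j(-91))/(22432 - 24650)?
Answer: -44025/2218 ≈ -19.849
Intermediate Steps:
j(s) = 2*s*(111 + s) (j(s) = (111 + s)*(2*s) = 2*s*(111 + s))
(47665 + j(-91))/(22432 - 24650) = (47665 + 2*(-91)*(111 - 91))/(22432 - 24650) = (47665 + 2*(-91)*20)/(-2218) = (47665 - 3640)*(-1/2218) = 44025*(-1/2218) = -44025/2218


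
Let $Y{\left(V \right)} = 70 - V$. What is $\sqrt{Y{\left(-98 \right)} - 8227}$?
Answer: $i \sqrt{8059} \approx 89.772 i$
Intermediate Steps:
$\sqrt{Y{\left(-98 \right)} - 8227} = \sqrt{\left(70 - -98\right) - 8227} = \sqrt{\left(70 + 98\right) - 8227} = \sqrt{168 - 8227} = \sqrt{-8059} = i \sqrt{8059}$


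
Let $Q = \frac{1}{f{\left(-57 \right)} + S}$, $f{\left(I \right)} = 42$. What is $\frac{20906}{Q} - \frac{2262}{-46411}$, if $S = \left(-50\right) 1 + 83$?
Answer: $\frac{72770129712}{46411} \approx 1.568 \cdot 10^{6}$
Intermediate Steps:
$S = 33$ ($S = -50 + 83 = 33$)
$Q = \frac{1}{75}$ ($Q = \frac{1}{42 + 33} = \frac{1}{75} \approx 0.013333$)
$\frac{20906}{Q} - \frac{2262}{-46411} = 20906 \frac{1}{\frac{1}{75}} - \frac{2262}{-46411} = 20906 \cdot 75 - - \frac{2262}{46411} = 1567950 + \frac{2262}{46411} = \frac{72770129712}{46411}$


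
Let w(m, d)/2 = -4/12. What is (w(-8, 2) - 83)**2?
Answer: 63001/9 ≈ 7000.1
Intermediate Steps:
w(m, d) = -2/3 (w(m, d) = 2*(-4/12) = 2*(-4*1/12) = 2*(-1/3) = -2/3)
(w(-8, 2) - 83)**2 = (-2/3 - 83)**2 = (-251/3)**2 = 63001/9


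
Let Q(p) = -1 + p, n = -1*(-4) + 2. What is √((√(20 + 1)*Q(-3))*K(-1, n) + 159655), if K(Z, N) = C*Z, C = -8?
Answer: √(159655 - 32*√21) ≈ 399.38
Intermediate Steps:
n = 6 (n = 4 + 2 = 6)
K(Z, N) = -8*Z
√((√(20 + 1)*Q(-3))*K(-1, n) + 159655) = √((√(20 + 1)*(-1 - 3))*(-8*(-1)) + 159655) = √((√21*(-4))*8 + 159655) = √(-4*√21*8 + 159655) = √(-32*√21 + 159655) = √(159655 - 32*√21)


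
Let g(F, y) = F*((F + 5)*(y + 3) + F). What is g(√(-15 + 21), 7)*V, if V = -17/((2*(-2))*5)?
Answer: 561/10 + 85*√6/2 ≈ 160.20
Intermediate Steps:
g(F, y) = F*(F + (3 + y)*(5 + F)) (g(F, y) = F*((5 + F)*(3 + y) + F) = F*((3 + y)*(5 + F) + F) = F*(F + (3 + y)*(5 + F)))
V = 17/20 (V = -17/((-4*5)) = -17/(-20) = -17*(-1/20) = 17/20 ≈ 0.85000)
g(√(-15 + 21), 7)*V = (√(-15 + 21)*(15 + 4*√(-15 + 21) + 5*7 + √(-15 + 21)*7))*(17/20) = (√6*(15 + 4*√6 + 35 + √6*7))*(17/20) = (√6*(15 + 4*√6 + 35 + 7*√6))*(17/20) = (√6*(50 + 11*√6))*(17/20) = 17*√6*(50 + 11*√6)/20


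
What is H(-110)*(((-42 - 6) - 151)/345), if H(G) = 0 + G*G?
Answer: -481580/69 ≈ -6979.4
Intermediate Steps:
H(G) = G² (H(G) = 0 + G² = G²)
H(-110)*(((-42 - 6) - 151)/345) = (-110)²*(((-42 - 6) - 151)/345) = 12100*((-48 - 151)*(1/345)) = 12100*(-199*1/345) = 12100*(-199/345) = -481580/69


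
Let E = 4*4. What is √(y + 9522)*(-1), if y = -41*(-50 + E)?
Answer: -2*√2729 ≈ -104.48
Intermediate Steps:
E = 16
y = 1394 (y = -41*(-50 + 16) = -41*(-34) = 1394)
√(y + 9522)*(-1) = √(1394 + 9522)*(-1) = √10916*(-1) = (2*√2729)*(-1) = -2*√2729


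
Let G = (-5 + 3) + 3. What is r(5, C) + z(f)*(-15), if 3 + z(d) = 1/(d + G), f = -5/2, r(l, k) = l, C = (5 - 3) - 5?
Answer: 60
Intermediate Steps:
C = -3 (C = 2 - 5 = -3)
f = -5/2 (f = -5*½ = -5/2 ≈ -2.5000)
G = 1 (G = -2 + 3 = 1)
z(d) = -3 + 1/(1 + d) (z(d) = -3 + 1/(d + 1) = -3 + 1/(1 + d))
r(5, C) + z(f)*(-15) = 5 + ((-2 - 3*(-5/2))/(1 - 5/2))*(-15) = 5 + ((-2 + 15/2)/(-3/2))*(-15) = 5 - ⅔*11/2*(-15) = 5 - 11/3*(-15) = 5 + 55 = 60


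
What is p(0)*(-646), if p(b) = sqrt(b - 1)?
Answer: -646*I ≈ -646.0*I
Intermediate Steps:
p(b) = sqrt(-1 + b)
p(0)*(-646) = sqrt(-1 + 0)*(-646) = sqrt(-1)*(-646) = I*(-646) = -646*I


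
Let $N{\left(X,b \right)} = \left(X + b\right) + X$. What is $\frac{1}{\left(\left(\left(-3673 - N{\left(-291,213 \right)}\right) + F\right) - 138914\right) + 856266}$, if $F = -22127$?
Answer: $\frac{1}{691921} \approx 1.4453 \cdot 10^{-6}$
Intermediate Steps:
$N{\left(X,b \right)} = b + 2 X$
$\frac{1}{\left(\left(\left(-3673 - N{\left(-291,213 \right)}\right) + F\right) - 138914\right) + 856266} = \frac{1}{\left(\left(\left(-3673 - \left(213 + 2 \left(-291\right)\right)\right) - 22127\right) - 138914\right) + 856266} = \frac{1}{\left(\left(\left(-3673 - \left(213 - 582\right)\right) - 22127\right) - 138914\right) + 856266} = \frac{1}{\left(\left(\left(-3673 - -369\right) - 22127\right) - 138914\right) + 856266} = \frac{1}{\left(\left(\left(-3673 + 369\right) - 22127\right) - 138914\right) + 856266} = \frac{1}{\left(\left(-3304 - 22127\right) - 138914\right) + 856266} = \frac{1}{\left(-25431 - 138914\right) + 856266} = \frac{1}{-164345 + 856266} = \frac{1}{691921}$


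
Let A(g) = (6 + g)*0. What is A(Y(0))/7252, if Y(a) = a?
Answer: 0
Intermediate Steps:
A(g) = 0
A(Y(0))/7252 = 0/7252 = 0*(1/7252) = 0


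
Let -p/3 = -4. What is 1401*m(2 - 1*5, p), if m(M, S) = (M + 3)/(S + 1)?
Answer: 0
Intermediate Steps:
p = 12 (p = -3*(-4) = 12)
m(M, S) = (3 + M)/(1 + S)
1401*m(2 - 1*5, p) = 1401*((3 + (2 - 1*5))/(1 + 12)) = 1401*((3 + (2 - 5))/13) = 1401*((3 - 3)/13) = 1401*((1/13)*0) = 1401*0 = 0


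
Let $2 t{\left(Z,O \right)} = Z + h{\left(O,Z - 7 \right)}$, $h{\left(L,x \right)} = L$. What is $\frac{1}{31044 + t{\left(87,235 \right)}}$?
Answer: $\frac{1}{31205} \approx 3.2046 \cdot 10^{-5}$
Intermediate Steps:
$t{\left(Z,O \right)} = \frac{O}{2} + \frac{Z}{2}$ ($t{\left(Z,O \right)} = \frac{Z + O}{2} = \frac{O + Z}{2} = \frac{O}{2} + \frac{Z}{2}$)
$\frac{1}{31044 + t{\left(87,235 \right)}} = \frac{1}{31044 + \left(\frac{1}{2} \cdot 235 + \frac{1}{2} \cdot 87\right)} = \frac{1}{31044 + \left(\frac{235}{2} + \frac{87}{2}\right)} = \frac{1}{31044 + 161} = \frac{1}{31205}$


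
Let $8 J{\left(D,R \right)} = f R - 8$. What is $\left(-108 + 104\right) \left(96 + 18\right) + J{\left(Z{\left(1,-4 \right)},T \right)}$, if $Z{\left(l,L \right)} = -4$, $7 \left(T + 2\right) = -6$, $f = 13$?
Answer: $- \frac{6463}{14} \approx -461.64$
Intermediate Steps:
$T = - \frac{20}{7}$ ($T = -2 + \frac{1}{7} \left(-6\right) = -2 - \frac{6}{7} = - \frac{20}{7} \approx -2.8571$)
$J{\left(D,R \right)} = -1 + \frac{13 R}{8}$ ($J{\left(D,R \right)} = \frac{13 R - 8}{8} = \frac{-8 + 13 R}{8} = -1 + \frac{13 R}{8}$)
$\left(-108 + 104\right) \left(96 + 18\right) + J{\left(Z{\left(1,-4 \right)},T \right)} = \left(-108 + 104\right) \left(96 + 18\right) + \left(-1 + \frac{13}{8} \left(- \frac{20}{7}\right)\right) = \left(-4\right) 114 - \frac{79}{14} = -456 - \frac{79}{14} = - \frac{6463}{14}$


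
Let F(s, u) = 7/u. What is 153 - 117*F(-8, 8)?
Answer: 405/8 ≈ 50.625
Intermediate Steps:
153 - 117*F(-8, 8) = 153 - 819/8 = 405/8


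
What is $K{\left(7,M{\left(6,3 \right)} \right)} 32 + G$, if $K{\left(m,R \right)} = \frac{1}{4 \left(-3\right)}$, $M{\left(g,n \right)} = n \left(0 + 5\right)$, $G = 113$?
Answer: $\frac{331}{3} \approx 110.33$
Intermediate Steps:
$M{\left(g,n \right)} = 5 n$ ($M{\left(g,n \right)} = n 5 = 5 n$)
$K{\left(m,R \right)} = - \frac{1}{12}$ ($K{\left(m,R \right)} = \frac{1}{4} \left(- \frac{1}{3}\right) = - \frac{1}{12}$)
$K{\left(7,M{\left(6,3 \right)} \right)} 32 + G = \left(- \frac{1}{12}\right) 32 + 113 = - \frac{8}{3} + 113 = \frac{331}{3}$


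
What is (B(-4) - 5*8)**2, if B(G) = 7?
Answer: 1089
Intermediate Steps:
(B(-4) - 5*8)**2 = (7 - 5*8)**2 = (7 - 40)**2 = (-33)**2 = 1089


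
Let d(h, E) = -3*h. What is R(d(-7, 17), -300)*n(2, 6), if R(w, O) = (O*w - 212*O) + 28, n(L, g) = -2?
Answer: -114656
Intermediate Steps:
R(w, O) = 28 - 212*O + O*w (R(w, O) = (-212*O + O*w) + 28 = 28 - 212*O + O*w)
R(d(-7, 17), -300)*n(2, 6) = (28 - 212*(-300) - (-900)*(-7))*(-2) = (28 + 63600 - 300*21)*(-2) = (28 + 63600 - 6300)*(-2) = 57328*(-2) = -114656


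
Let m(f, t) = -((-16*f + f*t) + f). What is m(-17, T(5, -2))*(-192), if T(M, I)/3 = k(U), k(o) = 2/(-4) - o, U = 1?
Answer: 63648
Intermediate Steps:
k(o) = -1/2 - o (k(o) = 2*(-1/4) - o = -1/2 - o)
T(M, I) = -9/2 (T(M, I) = 3*(-1/2 - 1*1) = 3*(-1/2 - 1) = 3*(-3/2) = -9/2)
m(f, t) = 15*f - f*t (m(f, t) = -(-15*f + f*t) = 15*f - f*t)
m(-17, T(5, -2))*(-192) = -17*(15 - 1*(-9/2))*(-192) = -17*(15 + 9/2)*(-192) = -17*39/2*(-192) = -663/2*(-192) = 63648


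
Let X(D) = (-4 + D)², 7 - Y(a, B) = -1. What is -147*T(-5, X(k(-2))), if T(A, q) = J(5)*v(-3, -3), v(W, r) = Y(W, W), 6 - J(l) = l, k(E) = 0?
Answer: -1176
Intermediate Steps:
Y(a, B) = 8 (Y(a, B) = 7 - 1*(-1) = 7 + 1 = 8)
J(l) = 6 - l
v(W, r) = 8
T(A, q) = 8 (T(A, q) = (6 - 1*5)*8 = (6 - 5)*8 = 1*8 = 8)
-147*T(-5, X(k(-2))) = -147*8 = -1176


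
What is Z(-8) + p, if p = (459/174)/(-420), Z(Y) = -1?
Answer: -8171/8120 ≈ -1.0063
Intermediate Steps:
p = -51/8120 (p = (459*(1/174))*(-1/420) = (153/58)*(-1/420) = -51/8120 ≈ -0.0062808)
Z(-8) + p = -1 - 51/8120 = -8171/8120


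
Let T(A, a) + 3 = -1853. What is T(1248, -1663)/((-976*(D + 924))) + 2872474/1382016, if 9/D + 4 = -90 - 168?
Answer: 1966254787/945076416 ≈ 2.0805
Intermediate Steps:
D = -9/262 (D = 9/(-4 + (-90 - 168)) = 9/(-4 - 258) = 9/(-262) = 9*(-1/262) = -9/262 ≈ -0.034351)
T(A, a) = -1856 (T(A, a) = -3 - 1853 = -1856)
T(1248, -1663)/((-976*(D + 924))) + 2872474/1382016 = -1856*(-1/(976*(-9/262 + 924))) + 2872474/1382016 = -1856/((-976*242079/262)) + 2872474*(1/1382016) = -1856/(-118134552/131) + 24343/11712 = -1856*(-131/118134552) + 24343/11712 = 30392/14766819 + 24343/11712 = 1966254787/945076416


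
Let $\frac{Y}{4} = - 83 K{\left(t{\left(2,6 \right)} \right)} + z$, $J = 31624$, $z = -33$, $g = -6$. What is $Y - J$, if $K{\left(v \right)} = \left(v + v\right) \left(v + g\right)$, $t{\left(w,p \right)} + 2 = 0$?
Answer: $-42380$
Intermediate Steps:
$t{\left(w,p \right)} = -2$ ($t{\left(w,p \right)} = -2 + 0 = -2$)
$K{\left(v \right)} = 2 v \left(-6 + v\right)$ ($K{\left(v \right)} = \left(v + v\right) \left(v - 6\right) = 2 v \left(-6 + v\right)$)
$Y = -10756$ ($Y = 4 \left(- 83 \cdot 2 \left(-2\right) \left(-6 - 2\right) - 33\right) = 4 \left(- 83 \cdot 2 \left(-2\right) \left(-8\right) - 33\right) = 4 \left(\left(-83\right) 32 - 33\right) = 4 \left(-2656 - 33\right) = 4 \left(-2689\right) = -10756$)
$Y - J = -10756 - 31624 = -42380$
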